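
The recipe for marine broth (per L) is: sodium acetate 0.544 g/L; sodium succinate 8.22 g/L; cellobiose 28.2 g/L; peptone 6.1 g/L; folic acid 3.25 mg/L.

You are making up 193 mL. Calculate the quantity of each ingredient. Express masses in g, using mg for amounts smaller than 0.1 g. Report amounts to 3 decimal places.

sodium acetate 0.105 g; sodium succinate 1.586 g; cellobiose 5.443 g; peptone 1.177 g; folic acid 0.627 mg

Target volume = 193 mL = 0.193 L.
sodium acetate: 0.544 g/L × 0.193 L = 0.105 g
sodium succinate: 8.22 g/L × 0.193 L = 1.586 g
cellobiose: 28.2 g/L × 0.193 L = 5.443 g
peptone: 6.1 g/L × 0.193 L = 1.177 g
folic acid: 3.25 mg/L × 0.193 L = 0.627 mg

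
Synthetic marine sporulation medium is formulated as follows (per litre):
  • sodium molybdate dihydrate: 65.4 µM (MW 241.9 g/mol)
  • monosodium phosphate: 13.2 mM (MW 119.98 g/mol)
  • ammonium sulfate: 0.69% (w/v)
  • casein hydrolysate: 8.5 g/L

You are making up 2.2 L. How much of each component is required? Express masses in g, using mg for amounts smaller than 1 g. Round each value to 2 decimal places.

Scale factor relative to 1 L: 2.2.
sodium molybdate dihydrate: 65.4 µmol/L × 241.9 g/mol × 2.2 L ÷ 1000 = 34.80 mg
monosodium phosphate: 13.2 mmol/L × 119.98 g/mol × 2.2 L ÷ 1000 = 3.48 g
ammonium sulfate: 0.69 g per 100 mL × 2200 mL ÷ 100 = 15.18 g
casein hydrolysate: 8.5 g/L × 2.2 L = 18.70 g

sodium molybdate dihydrate 34.80 mg; monosodium phosphate 3.48 g; ammonium sulfate 15.18 g; casein hydrolysate 18.70 g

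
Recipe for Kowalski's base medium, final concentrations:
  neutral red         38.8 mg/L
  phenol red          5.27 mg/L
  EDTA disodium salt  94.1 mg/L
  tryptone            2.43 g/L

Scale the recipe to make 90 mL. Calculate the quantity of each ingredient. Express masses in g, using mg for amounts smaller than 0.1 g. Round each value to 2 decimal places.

neutral red 3.49 mg; phenol red 0.47 mg; EDTA disodium salt 8.47 mg; tryptone 0.22 g

Working volume: 90 mL = 0.09 L.
neutral red: 38.8 mg/L × 0.09 L = 3.49 mg
phenol red: 5.27 mg/L × 0.09 L = 0.47 mg
EDTA disodium salt: 94.1 mg/L × 0.09 L = 8.47 mg
tryptone: 2.43 g/L × 0.09 L = 0.22 g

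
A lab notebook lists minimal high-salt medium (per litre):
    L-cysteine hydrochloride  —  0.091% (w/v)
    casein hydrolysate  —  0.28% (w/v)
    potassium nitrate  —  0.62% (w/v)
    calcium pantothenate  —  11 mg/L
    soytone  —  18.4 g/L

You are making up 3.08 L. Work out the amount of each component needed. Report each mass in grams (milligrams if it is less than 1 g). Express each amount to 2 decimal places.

L-cysteine hydrochloride 2.80 g; casein hydrolysate 8.62 g; potassium nitrate 19.10 g; calcium pantothenate 33.88 mg; soytone 56.67 g

Scale factor relative to 1 L: 3.08.
L-cysteine hydrochloride: 0.091% w/v = 0.91 g/L → 0.91 × 3.08 L = 2.80 g
casein hydrolysate: 0.28 g per 100 mL × 3080 mL ÷ 100 = 8.62 g
potassium nitrate: 0.62% w/v = 6.2 g/L → 6.2 × 3.08 L = 19.10 g
calcium pantothenate: 11 mg/L × 3.08 L = 33.88 mg
soytone: 18.4 g/L × 3.08 L = 56.67 g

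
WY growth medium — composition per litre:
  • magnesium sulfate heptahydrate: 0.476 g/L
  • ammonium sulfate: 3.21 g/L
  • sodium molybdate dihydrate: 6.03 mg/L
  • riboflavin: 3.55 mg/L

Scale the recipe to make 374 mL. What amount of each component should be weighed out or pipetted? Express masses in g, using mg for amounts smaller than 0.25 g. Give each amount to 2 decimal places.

magnesium sulfate heptahydrate 178.02 mg; ammonium sulfate 1.20 g; sodium molybdate dihydrate 2.26 mg; riboflavin 1.33 mg

Scale factor relative to 1 L: 0.374.
magnesium sulfate heptahydrate: 0.476 g/L × 0.374 L = 0.178024 g = 178.02 mg
ammonium sulfate: 3.21 g/L × 0.374 L = 1.20 g
sodium molybdate dihydrate: 6.03 mg/L × 0.374 L = 2.26 mg
riboflavin: 3.55 mg/L × 0.374 L = 1.33 mg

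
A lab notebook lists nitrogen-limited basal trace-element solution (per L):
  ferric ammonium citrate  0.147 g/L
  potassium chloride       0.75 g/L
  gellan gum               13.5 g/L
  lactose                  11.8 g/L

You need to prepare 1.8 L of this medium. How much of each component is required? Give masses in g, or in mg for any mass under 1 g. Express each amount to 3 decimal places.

ferric ammonium citrate 264.600 mg; potassium chloride 1.350 g; gellan gum 24.300 g; lactose 21.240 g

Working volume: 1.8 L.
ferric ammonium citrate: 0.147 g/L × 1.8 L = 0.2646 g = 264.600 mg
potassium chloride: 0.75 g/L × 1.8 L = 1.350 g
gellan gum: 13.5 g/L × 1.8 L = 24.300 g
lactose: 11.8 g/L × 1.8 L = 21.240 g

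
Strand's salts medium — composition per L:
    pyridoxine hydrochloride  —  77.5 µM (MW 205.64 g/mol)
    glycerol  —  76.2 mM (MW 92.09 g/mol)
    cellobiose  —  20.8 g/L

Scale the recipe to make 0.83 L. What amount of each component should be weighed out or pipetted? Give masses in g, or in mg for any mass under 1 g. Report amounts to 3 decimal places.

pyridoxine hydrochloride 13.228 mg; glycerol 5.824 g; cellobiose 17.264 g

Working volume: 0.83 L.
pyridoxine hydrochloride: 77.5 µmol/L × 205.64 g/mol × 0.83 L ÷ 1000 = 13.228 mg
glycerol: 76.2 mmol/L × 92.09 g/mol × 0.83 L ÷ 1000 = 5.824 g
cellobiose: 20.8 g/L × 0.83 L = 17.264 g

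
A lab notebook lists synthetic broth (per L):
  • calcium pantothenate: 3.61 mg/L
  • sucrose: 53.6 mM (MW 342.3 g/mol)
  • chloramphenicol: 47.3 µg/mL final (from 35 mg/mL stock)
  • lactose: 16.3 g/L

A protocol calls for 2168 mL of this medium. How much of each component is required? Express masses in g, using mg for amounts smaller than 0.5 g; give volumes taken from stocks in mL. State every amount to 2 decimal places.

calcium pantothenate 7.83 mg; sucrose 39.78 g; chloramphenicol 2.93 mL; lactose 35.34 g

Scale factor relative to 1 L: 2.168.
calcium pantothenate: 3.61 mg/L × 2.168 L = 7.83 mg
sucrose: 53.6 mmol/L × 342.3 g/mol × 2.168 L ÷ 1000 = 39.78 g
chloramphenicol: V = C2·V2/C1 = 47.3 µg/mL × 2168 mL ÷ 35000 µg/mL = 2.93 mL
lactose: 16.3 g/L × 2.168 L = 35.34 g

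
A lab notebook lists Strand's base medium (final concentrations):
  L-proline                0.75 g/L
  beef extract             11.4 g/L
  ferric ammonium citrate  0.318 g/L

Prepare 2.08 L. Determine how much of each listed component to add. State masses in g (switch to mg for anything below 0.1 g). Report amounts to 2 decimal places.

Scale factor relative to 1 L: 2.08.
L-proline: 0.75 g/L × 2.08 L = 1.56 g
beef extract: 11.4 g/L × 2.08 L = 23.71 g
ferric ammonium citrate: 0.318 g/L × 2.08 L = 0.66 g

L-proline 1.56 g; beef extract 23.71 g; ferric ammonium citrate 0.66 g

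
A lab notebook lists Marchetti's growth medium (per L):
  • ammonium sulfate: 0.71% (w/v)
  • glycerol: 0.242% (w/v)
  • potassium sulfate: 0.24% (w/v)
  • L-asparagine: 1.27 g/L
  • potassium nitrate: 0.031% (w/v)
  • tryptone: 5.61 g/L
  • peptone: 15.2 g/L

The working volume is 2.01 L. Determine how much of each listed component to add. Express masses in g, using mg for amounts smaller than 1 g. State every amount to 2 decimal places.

ammonium sulfate 14.27 g; glycerol 4.86 g; potassium sulfate 4.82 g; L-asparagine 2.55 g; potassium nitrate 623.10 mg; tryptone 11.28 g; peptone 30.55 g

Working volume: 2.01 L.
ammonium sulfate: 0.71% w/v = 7.1 g/L → 7.1 × 2.01 L = 14.27 g
glycerol: 0.242 g per 100 mL × 2010 mL ÷ 100 = 4.86 g
potassium sulfate: 0.24 g per 100 mL × 2010 mL ÷ 100 = 4.82 g
L-asparagine: 1.27 g/L × 2.01 L = 2.55 g
potassium nitrate: 0.031% w/v = 0.31 g/L → 0.31 × 2.01 L = 0.6231 g = 623.10 mg
tryptone: 5.61 g/L × 2.01 L = 11.28 g
peptone: 15.2 g/L × 2.01 L = 30.55 g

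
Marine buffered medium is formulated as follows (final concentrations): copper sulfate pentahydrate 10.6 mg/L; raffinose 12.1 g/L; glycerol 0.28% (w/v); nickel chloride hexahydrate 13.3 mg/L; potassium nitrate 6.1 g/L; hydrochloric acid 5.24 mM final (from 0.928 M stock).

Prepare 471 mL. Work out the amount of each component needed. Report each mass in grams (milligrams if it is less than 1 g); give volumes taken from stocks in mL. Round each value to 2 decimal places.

Working volume: 471 mL = 0.471 L.
copper sulfate pentahydrate: 10.6 mg/L × 0.471 L = 4.99 mg
raffinose: 12.1 g/L × 0.471 L = 5.70 g
glycerol: 0.28% w/v = 2.8 g/L → 2.8 × 0.471 L = 1.32 g
nickel chloride hexahydrate: 13.3 mg/L × 0.471 L = 6.26 mg
potassium nitrate: 6.1 g/L × 0.471 L = 2.87 g
hydrochloric acid: C1V1 = C2V2 → 5.24 mM × 471 mL ÷ 928 mM = 2.66 mL

copper sulfate pentahydrate 4.99 mg; raffinose 5.70 g; glycerol 1.32 g; nickel chloride hexahydrate 6.26 mg; potassium nitrate 2.87 g; hydrochloric acid 2.66 mL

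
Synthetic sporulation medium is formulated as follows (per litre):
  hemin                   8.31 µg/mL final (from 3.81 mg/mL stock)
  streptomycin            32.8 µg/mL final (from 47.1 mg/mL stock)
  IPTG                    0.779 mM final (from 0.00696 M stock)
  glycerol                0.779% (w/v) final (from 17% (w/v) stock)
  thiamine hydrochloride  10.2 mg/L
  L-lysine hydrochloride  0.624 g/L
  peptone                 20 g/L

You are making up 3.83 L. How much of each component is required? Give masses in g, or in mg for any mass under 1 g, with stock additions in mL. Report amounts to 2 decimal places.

hemin 8.35 mL; streptomycin 2.67 mL; IPTG 428.67 mL; glycerol 175.50 mL; thiamine hydrochloride 39.07 mg; L-lysine hydrochloride 2.39 g; peptone 76.60 g

Working volume: 3.83 L.
hemin: dilute stock: 8.31 µg/mL × 3830 mL ÷ 3810 µg/mL = 8.35 mL
streptomycin: V = C2·V2/C1 = 32.8 µg/mL × 3830 mL ÷ 47100 µg/mL = 2.67 mL
IPTG: C1V1 = C2V2 → 0.779 mM × 3830 mL ÷ 6.96 mM = 428.67 mL
glycerol: dilute stock: 0.779% ÷ 17% × 3830 mL = 175.50 mL
thiamine hydrochloride: 10.2 mg/L × 3.83 L = 39.07 mg
L-lysine hydrochloride: 0.624 g/L × 3.83 L = 2.39 g
peptone: 20 g/L × 3.83 L = 76.60 g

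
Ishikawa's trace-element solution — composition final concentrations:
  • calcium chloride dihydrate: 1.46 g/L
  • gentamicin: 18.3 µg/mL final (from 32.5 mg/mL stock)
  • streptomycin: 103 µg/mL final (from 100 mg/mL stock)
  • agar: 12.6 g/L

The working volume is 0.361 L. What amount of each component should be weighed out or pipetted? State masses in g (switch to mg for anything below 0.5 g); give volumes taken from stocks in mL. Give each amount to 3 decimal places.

calcium chloride dihydrate 0.527 g; gentamicin 0.203 mL; streptomycin 0.372 mL; agar 4.549 g

Scale factor relative to 1 L: 0.361.
calcium chloride dihydrate: 1.46 g/L × 0.361 L = 0.527 g
gentamicin: V = C2·V2/C1 = 18.3 µg/mL × 361 mL ÷ 32500 µg/mL = 0.203 mL
streptomycin: C1V1 = C2V2 → 103 µg/mL × 361 mL ÷ 100000 µg/mL = 0.372 mL
agar: 12.6 g/L × 0.361 L = 4.549 g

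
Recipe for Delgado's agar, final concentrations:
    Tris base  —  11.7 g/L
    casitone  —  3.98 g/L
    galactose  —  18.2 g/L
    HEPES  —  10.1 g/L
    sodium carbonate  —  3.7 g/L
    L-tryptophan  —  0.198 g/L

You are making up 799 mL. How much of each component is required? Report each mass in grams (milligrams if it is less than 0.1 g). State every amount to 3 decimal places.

Working volume: 799 mL = 0.799 L.
Tris base: 11.7 g/L × 0.799 L = 9.348 g
casitone: 3.98 g/L × 0.799 L = 3.180 g
galactose: 18.2 g/L × 0.799 L = 14.542 g
HEPES: 10.1 g/L × 0.799 L = 8.070 g
sodium carbonate: 3.7 g/L × 0.799 L = 2.956 g
L-tryptophan: 0.198 g/L × 0.799 L = 0.158 g

Tris base 9.348 g; casitone 3.180 g; galactose 14.542 g; HEPES 8.070 g; sodium carbonate 2.956 g; L-tryptophan 0.158 g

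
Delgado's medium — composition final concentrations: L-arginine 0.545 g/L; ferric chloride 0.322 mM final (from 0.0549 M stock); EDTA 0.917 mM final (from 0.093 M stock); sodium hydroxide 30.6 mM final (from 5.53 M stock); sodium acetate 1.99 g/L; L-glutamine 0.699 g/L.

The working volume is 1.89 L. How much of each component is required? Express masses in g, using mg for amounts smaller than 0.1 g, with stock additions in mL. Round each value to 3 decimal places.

L-arginine 1.030 g; ferric chloride 11.085 mL; EDTA 18.636 mL; sodium hydroxide 10.458 mL; sodium acetate 3.761 g; L-glutamine 1.321 g

Scale factor relative to 1 L: 1.89.
L-arginine: 0.545 g/L × 1.89 L = 1.030 g
ferric chloride: C1V1 = C2V2 → 0.322 mM × 1890 mL ÷ 54.9 mM = 11.085 mL
EDTA: C1V1 = C2V2 → 0.917 mM × 1890 mL ÷ 93 mM = 18.636 mL
sodium hydroxide: V = C2·V2/C1 = 30.6 mM × 1890 mL ÷ 5530 mM = 10.458 mL
sodium acetate: 1.99 g/L × 1.89 L = 3.761 g
L-glutamine: 0.699 g/L × 1.89 L = 1.321 g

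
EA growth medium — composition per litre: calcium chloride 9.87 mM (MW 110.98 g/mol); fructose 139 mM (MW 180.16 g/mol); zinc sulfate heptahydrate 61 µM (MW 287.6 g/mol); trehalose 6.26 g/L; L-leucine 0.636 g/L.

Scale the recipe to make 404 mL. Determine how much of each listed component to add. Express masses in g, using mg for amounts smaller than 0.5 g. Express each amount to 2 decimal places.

calcium chloride 442.53 mg; fructose 10.12 g; zinc sulfate heptahydrate 7.09 mg; trehalose 2.53 g; L-leucine 256.94 mg

Working volume: 404 mL = 0.404 L.
calcium chloride: 9.87 mmol/L × 110.98 mg/mmol × 0.404 L = 442.53 mg
fructose: 139 mmol/L × 180.16 g/mol × 0.404 L ÷ 1000 = 10.12 g
zinc sulfate heptahydrate: 61 µmol/L × 287.6 g/mol × 0.404 L ÷ 1000 = 7.09 mg
trehalose: 6.26 g/L × 0.404 L = 2.53 g
L-leucine: 0.636 g/L × 0.404 L = 0.256944 g = 256.94 mg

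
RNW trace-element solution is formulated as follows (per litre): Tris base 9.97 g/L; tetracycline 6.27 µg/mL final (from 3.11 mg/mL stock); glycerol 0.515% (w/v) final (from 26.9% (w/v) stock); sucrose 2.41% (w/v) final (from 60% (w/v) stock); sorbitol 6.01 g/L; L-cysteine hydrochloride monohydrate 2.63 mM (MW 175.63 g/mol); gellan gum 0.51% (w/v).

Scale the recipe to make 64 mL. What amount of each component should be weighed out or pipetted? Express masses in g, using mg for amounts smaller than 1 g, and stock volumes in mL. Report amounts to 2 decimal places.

Tris base 638.08 mg; tetracycline 0.13 mL; glycerol 1.23 mL; sucrose 2.57 mL; sorbitol 384.64 mg; L-cysteine hydrochloride monohydrate 29.56 mg; gellan gum 326.40 mg

Working volume: 64 mL = 0.064 L.
Tris base: 9.97 g/L × 0.064 L = 0.63808 g = 638.08 mg
tetracycline: dilute stock: 6.27 µg/mL × 64 mL ÷ 3110 µg/mL = 0.13 mL
glycerol: V = C2·V2/C1 = 0.515% ÷ 26.9% × 64 mL = 1.23 mL
sucrose: C1V1 = C2V2 → 2.41% ÷ 60% × 64 mL = 2.57 mL
sorbitol: 6.01 g/L × 0.064 L = 0.38464 g = 384.64 mg
L-cysteine hydrochloride monohydrate: 2.63 mmol/L × 175.63 mg/mmol × 0.064 L = 29.56 mg
gellan gum: 0.51% w/v = 5.1 g/L → 5.1 × 0.064 L = 0.3264 g = 326.40 mg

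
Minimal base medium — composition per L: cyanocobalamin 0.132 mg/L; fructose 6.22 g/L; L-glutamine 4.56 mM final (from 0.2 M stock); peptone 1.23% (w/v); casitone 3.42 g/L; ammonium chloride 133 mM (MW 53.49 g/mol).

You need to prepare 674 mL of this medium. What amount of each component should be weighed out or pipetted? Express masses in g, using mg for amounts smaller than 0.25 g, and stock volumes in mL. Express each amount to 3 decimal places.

Target volume = 674 mL = 0.674 L.
cyanocobalamin: 0.132 mg/L × 0.674 L = 0.089 mg
fructose: 6.22 g/L × 0.674 L = 4.192 g
L-glutamine: dilute stock: 4.56 mM × 674 mL ÷ 200 mM = 15.367 mL
peptone: 1.23 g per 100 mL × 674 mL ÷ 100 = 8.290 g
casitone: 3.42 g/L × 0.674 L = 2.305 g
ammonium chloride: 133 mmol/L × 53.49 g/mol × 0.674 L ÷ 1000 = 4.795 g

cyanocobalamin 0.089 mg; fructose 4.192 g; L-glutamine 15.367 mL; peptone 8.290 g; casitone 2.305 g; ammonium chloride 4.795 g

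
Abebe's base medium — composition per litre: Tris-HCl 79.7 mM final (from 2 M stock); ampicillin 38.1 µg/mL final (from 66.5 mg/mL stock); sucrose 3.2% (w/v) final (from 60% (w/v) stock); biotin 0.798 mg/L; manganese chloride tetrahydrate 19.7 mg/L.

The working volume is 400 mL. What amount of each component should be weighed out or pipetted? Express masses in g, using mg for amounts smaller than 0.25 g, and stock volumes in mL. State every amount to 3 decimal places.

Scale factor relative to 1 L: 0.4.
Tris-HCl: V = C2·V2/C1 = 79.7 mM × 400 mL ÷ 2000 mM = 15.940 mL
ampicillin: V = C2·V2/C1 = 38.1 µg/mL × 400 mL ÷ 66500 µg/mL = 0.229 mL
sucrose: V = C2·V2/C1 = 3.2% ÷ 60% × 400 mL = 21.333 mL
biotin: 0.798 mg/L × 0.4 L = 0.319 mg
manganese chloride tetrahydrate: 19.7 mg/L × 0.4 L = 7.880 mg

Tris-HCl 15.940 mL; ampicillin 0.229 mL; sucrose 21.333 mL; biotin 0.319 mg; manganese chloride tetrahydrate 7.880 mg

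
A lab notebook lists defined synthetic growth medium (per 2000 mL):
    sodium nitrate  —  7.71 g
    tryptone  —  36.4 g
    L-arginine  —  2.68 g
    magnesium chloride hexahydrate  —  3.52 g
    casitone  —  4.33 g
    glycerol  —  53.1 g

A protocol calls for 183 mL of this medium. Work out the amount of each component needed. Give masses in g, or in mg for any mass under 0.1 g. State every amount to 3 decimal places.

Scale factor = 183 mL / 2000 mL = 0.0915.
sodium nitrate: 7.71 g × (183 mL / 2000 mL) = 0.705 g
tryptone: 36.4 g × (183 mL / 2000 mL) = 3.331 g
L-arginine: 2.68 g × (183 mL / 2000 mL) = 0.245 g
magnesium chloride hexahydrate: 3.52 g × (183 mL / 2000 mL) = 0.322 g
casitone: 4.33 g × (183 mL / 2000 mL) = 0.396 g
glycerol: 53.1 g × (183 mL / 2000 mL) = 4.859 g

sodium nitrate 0.705 g; tryptone 3.331 g; L-arginine 0.245 g; magnesium chloride hexahydrate 0.322 g; casitone 0.396 g; glycerol 4.859 g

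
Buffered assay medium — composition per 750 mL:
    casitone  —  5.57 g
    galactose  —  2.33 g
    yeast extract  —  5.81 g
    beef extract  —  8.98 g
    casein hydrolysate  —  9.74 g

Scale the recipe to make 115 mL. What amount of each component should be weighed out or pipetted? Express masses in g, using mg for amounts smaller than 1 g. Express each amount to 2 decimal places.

casitone 854.07 mg; galactose 357.27 mg; yeast extract 890.87 mg; beef extract 1.38 g; casein hydrolysate 1.49 g

Scale factor = 115 mL / 750 mL = 0.153333.
casitone: 5.57 g × (115 mL / 750 mL) = 0.854067 g = 854.07 mg
galactose: 2.33 g × (115 mL / 750 mL) = 0.357267 g = 357.27 mg
yeast extract: 5.81 g × (115 mL / 750 mL) = 0.890867 g = 890.87 mg
beef extract: 8.98 g × (115 mL / 750 mL) = 1.38 g
casein hydrolysate: 9.74 g × (115 mL / 750 mL) = 1.49 g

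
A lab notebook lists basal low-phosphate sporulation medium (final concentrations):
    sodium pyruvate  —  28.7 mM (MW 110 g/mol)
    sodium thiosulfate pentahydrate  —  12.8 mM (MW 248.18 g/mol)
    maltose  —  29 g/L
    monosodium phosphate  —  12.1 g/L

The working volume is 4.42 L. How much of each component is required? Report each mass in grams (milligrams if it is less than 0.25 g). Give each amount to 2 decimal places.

Scale factor relative to 1 L: 4.42.
sodium pyruvate: 28.7 mmol/L × 110 g/mol × 4.42 L ÷ 1000 = 13.95 g
sodium thiosulfate pentahydrate: 12.8 mmol/L × 248.18 g/mol × 4.42 L ÷ 1000 = 14.04 g
maltose: 29 g/L × 4.42 L = 128.18 g
monosodium phosphate: 12.1 g/L × 4.42 L = 53.48 g

sodium pyruvate 13.95 g; sodium thiosulfate pentahydrate 14.04 g; maltose 128.18 g; monosodium phosphate 53.48 g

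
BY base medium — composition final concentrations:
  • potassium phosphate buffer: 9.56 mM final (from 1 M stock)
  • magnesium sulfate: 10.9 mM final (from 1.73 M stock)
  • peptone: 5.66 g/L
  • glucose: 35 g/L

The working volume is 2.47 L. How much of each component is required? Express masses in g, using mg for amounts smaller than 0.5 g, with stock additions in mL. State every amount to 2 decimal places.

potassium phosphate buffer 23.61 mL; magnesium sulfate 15.56 mL; peptone 13.98 g; glucose 86.45 g

Scale factor relative to 1 L: 2.47.
potassium phosphate buffer: V = C2·V2/C1 = 9.56 mM × 2470 mL ÷ 1000 mM = 23.61 mL
magnesium sulfate: C1V1 = C2V2 → 10.9 mM × 2470 mL ÷ 1730 mM = 15.56 mL
peptone: 5.66 g/L × 2.47 L = 13.98 g
glucose: 35 g/L × 2.47 L = 86.45 g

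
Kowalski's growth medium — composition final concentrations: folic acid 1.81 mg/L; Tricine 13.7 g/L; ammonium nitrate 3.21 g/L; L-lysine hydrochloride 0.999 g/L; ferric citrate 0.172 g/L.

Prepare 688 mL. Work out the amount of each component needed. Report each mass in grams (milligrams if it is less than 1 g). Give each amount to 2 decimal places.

Working volume: 688 mL = 0.688 L.
folic acid: 1.81 mg/L × 0.688 L = 1.25 mg
Tricine: 13.7 g/L × 0.688 L = 9.43 g
ammonium nitrate: 3.21 g/L × 0.688 L = 2.21 g
L-lysine hydrochloride: 0.999 g/L × 0.688 L = 0.687312 g = 687.31 mg
ferric citrate: 0.172 g/L × 0.688 L = 0.118336 g = 118.34 mg

folic acid 1.25 mg; Tricine 9.43 g; ammonium nitrate 2.21 g; L-lysine hydrochloride 687.31 mg; ferric citrate 118.34 mg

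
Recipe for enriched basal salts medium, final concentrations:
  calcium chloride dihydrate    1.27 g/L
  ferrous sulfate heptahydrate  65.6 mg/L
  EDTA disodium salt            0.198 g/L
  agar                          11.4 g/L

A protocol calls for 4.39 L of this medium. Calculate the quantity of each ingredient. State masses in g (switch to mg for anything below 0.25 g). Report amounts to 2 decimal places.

calcium chloride dihydrate 5.58 g; ferrous sulfate heptahydrate 0.29 g; EDTA disodium salt 0.87 g; agar 50.05 g

Scale factor relative to 1 L: 4.39.
calcium chloride dihydrate: 1.27 g/L × 4.39 L = 5.58 g
ferrous sulfate heptahydrate: 65.6 mg/L × 4.39 L = 287.984 mg = 0.29 g
EDTA disodium salt: 0.198 g/L × 4.39 L = 0.87 g
agar: 11.4 g/L × 4.39 L = 50.05 g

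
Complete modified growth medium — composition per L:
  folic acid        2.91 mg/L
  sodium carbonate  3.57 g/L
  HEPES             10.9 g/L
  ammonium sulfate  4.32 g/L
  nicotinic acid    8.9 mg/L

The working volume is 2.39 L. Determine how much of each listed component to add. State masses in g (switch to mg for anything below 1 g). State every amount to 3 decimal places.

Working volume: 2.39 L.
folic acid: 2.91 mg/L × 2.39 L = 6.955 mg
sodium carbonate: 3.57 g/L × 2.39 L = 8.532 g
HEPES: 10.9 g/L × 2.39 L = 26.051 g
ammonium sulfate: 4.32 g/L × 2.39 L = 10.325 g
nicotinic acid: 8.9 mg/L × 2.39 L = 21.271 mg

folic acid 6.955 mg; sodium carbonate 8.532 g; HEPES 26.051 g; ammonium sulfate 10.325 g; nicotinic acid 21.271 mg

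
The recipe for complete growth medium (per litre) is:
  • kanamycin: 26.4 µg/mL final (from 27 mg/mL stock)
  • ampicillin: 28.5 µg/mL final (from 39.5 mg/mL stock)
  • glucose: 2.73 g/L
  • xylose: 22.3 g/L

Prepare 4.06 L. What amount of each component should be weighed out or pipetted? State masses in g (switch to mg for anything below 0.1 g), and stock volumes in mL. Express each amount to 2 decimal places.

kanamycin 3.97 mL; ampicillin 2.93 mL; glucose 11.08 g; xylose 90.54 g

Working volume: 4.06 L.
kanamycin: C1V1 = C2V2 → 26.4 µg/mL × 4060 mL ÷ 27000 µg/mL = 3.97 mL
ampicillin: dilute stock: 28.5 µg/mL × 4060 mL ÷ 39500 µg/mL = 2.93 mL
glucose: 2.73 g/L × 4.06 L = 11.08 g
xylose: 22.3 g/L × 4.06 L = 90.54 g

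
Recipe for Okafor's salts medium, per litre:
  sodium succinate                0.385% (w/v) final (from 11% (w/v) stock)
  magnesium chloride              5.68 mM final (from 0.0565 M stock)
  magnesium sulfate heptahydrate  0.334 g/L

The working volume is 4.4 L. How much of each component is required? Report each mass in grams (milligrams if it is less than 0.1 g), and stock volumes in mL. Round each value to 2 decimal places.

sodium succinate 154.00 mL; magnesium chloride 442.34 mL; magnesium sulfate heptahydrate 1.47 g

Working volume: 4.4 L.
sodium succinate: dilute stock: 0.385% ÷ 11% × 4400 mL = 154.00 mL
magnesium chloride: V = C2·V2/C1 = 5.68 mM × 4400 mL ÷ 56.5 mM = 442.34 mL
magnesium sulfate heptahydrate: 0.334 g/L × 4.4 L = 1.47 g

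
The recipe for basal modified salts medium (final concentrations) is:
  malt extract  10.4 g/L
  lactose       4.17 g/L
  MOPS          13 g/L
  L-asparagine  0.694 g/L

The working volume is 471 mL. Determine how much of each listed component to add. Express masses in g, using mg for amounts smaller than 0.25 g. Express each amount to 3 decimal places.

malt extract 4.898 g; lactose 1.964 g; MOPS 6.123 g; L-asparagine 0.327 g

Working volume: 471 mL = 0.471 L.
malt extract: 10.4 g/L × 0.471 L = 4.898 g
lactose: 4.17 g/L × 0.471 L = 1.964 g
MOPS: 13 g/L × 0.471 L = 6.123 g
L-asparagine: 0.694 g/L × 0.471 L = 0.327 g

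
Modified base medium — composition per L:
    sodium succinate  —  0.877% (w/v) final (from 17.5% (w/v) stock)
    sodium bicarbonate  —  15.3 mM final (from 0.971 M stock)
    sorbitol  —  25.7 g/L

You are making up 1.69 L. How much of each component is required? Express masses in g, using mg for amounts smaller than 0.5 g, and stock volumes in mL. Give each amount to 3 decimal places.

sodium succinate 84.693 mL; sodium bicarbonate 26.629 mL; sorbitol 43.433 g

Scale factor relative to 1 L: 1.69.
sodium succinate: C1V1 = C2V2 → 0.877% ÷ 17.5% × 1690 mL = 84.693 mL
sodium bicarbonate: V = C2·V2/C1 = 15.3 mM × 1690 mL ÷ 971 mM = 26.629 mL
sorbitol: 25.7 g/L × 1.69 L = 43.433 g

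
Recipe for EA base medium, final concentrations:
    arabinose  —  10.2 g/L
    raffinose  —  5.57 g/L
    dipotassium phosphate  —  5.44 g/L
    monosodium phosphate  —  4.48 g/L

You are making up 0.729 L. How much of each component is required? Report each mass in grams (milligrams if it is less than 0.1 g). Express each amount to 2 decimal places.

Scale factor relative to 1 L: 0.729.
arabinose: 10.2 g/L × 0.729 L = 7.44 g
raffinose: 5.57 g/L × 0.729 L = 4.06 g
dipotassium phosphate: 5.44 g/L × 0.729 L = 3.97 g
monosodium phosphate: 4.48 g/L × 0.729 L = 3.27 g

arabinose 7.44 g; raffinose 4.06 g; dipotassium phosphate 3.97 g; monosodium phosphate 3.27 g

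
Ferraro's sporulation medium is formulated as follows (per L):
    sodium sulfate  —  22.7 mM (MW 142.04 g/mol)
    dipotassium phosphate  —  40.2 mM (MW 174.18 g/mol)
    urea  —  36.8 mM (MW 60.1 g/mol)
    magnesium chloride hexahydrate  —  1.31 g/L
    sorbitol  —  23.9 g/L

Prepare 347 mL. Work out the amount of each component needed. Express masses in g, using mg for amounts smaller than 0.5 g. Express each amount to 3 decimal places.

Working volume: 347 mL = 0.347 L.
sodium sulfate: 22.7 mmol/L × 142.04 g/mol × 0.347 L ÷ 1000 = 1.119 g
dipotassium phosphate: 40.2 mmol/L × 174.18 g/mol × 0.347 L ÷ 1000 = 2.430 g
urea: 36.8 mmol/L × 60.1 g/mol × 0.347 L ÷ 1000 = 0.767 g
magnesium chloride hexahydrate: 1.31 g/L × 0.347 L = 0.45457 g = 454.570 mg
sorbitol: 23.9 g/L × 0.347 L = 8.293 g

sodium sulfate 1.119 g; dipotassium phosphate 2.430 g; urea 0.767 g; magnesium chloride hexahydrate 454.570 mg; sorbitol 8.293 g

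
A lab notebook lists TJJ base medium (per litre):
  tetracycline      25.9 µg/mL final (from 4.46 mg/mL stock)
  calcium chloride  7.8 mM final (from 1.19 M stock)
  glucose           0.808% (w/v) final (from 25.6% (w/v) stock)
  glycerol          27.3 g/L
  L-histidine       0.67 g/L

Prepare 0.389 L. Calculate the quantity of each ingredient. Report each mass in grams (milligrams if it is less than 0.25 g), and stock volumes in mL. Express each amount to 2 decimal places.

Working volume: 0.389 L.
tetracycline: dilute stock: 25.9 µg/mL × 389 mL ÷ 4460 µg/mL = 2.26 mL
calcium chloride: V = C2·V2/C1 = 7.8 mM × 389 mL ÷ 1190 mM = 2.55 mL
glucose: C1V1 = C2V2 → 0.808% ÷ 25.6% × 389 mL = 12.28 mL
glycerol: 27.3 g/L × 0.389 L = 10.62 g
L-histidine: 0.67 g/L × 0.389 L = 0.26 g

tetracycline 2.26 mL; calcium chloride 2.55 mL; glucose 12.28 mL; glycerol 10.62 g; L-histidine 0.26 g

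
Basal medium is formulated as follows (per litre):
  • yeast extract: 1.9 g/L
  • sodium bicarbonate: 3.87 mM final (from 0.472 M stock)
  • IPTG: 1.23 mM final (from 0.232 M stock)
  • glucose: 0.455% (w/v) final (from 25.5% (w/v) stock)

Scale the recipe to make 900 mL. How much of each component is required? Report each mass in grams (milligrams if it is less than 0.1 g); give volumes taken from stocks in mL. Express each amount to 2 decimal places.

Target volume = 900 mL = 0.9 L.
yeast extract: 1.9 g/L × 0.9 L = 1.71 g
sodium bicarbonate: dilute stock: 3.87 mM × 900 mL ÷ 472 mM = 7.38 mL
IPTG: V = C2·V2/C1 = 1.23 mM × 900 mL ÷ 232 mM = 4.77 mL
glucose: dilute stock: 0.455% ÷ 25.5% × 900 mL = 16.06 mL

yeast extract 1.71 g; sodium bicarbonate 7.38 mL; IPTG 4.77 mL; glucose 16.06 mL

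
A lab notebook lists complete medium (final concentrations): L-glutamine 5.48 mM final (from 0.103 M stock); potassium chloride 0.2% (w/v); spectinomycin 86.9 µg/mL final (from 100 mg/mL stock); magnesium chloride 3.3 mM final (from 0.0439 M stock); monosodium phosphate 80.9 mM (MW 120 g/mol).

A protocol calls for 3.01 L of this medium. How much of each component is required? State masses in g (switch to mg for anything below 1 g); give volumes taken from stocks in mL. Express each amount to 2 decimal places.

L-glutamine 160.14 mL; potassium chloride 6.02 g; spectinomycin 2.62 mL; magnesium chloride 226.26 mL; monosodium phosphate 29.22 g

Scale factor relative to 1 L: 3.01.
L-glutamine: V = C2·V2/C1 = 5.48 mM × 3010 mL ÷ 103 mM = 160.14 mL
potassium chloride: 0.2% w/v = 2 g/L → 2 × 3.01 L = 6.02 g
spectinomycin: C1V1 = C2V2 → 86.9 µg/mL × 3010 mL ÷ 100000 µg/mL = 2.62 mL
magnesium chloride: C1V1 = C2V2 → 3.3 mM × 3010 mL ÷ 43.9 mM = 226.26 mL
monosodium phosphate: 80.9 mmol/L × 120 g/mol × 3.01 L ÷ 1000 = 29.22 g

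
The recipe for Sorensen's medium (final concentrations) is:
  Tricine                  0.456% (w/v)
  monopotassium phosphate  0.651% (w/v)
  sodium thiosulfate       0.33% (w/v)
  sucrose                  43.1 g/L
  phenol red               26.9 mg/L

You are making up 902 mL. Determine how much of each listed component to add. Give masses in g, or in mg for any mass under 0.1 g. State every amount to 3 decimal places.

Tricine 4.113 g; monopotassium phosphate 5.872 g; sodium thiosulfate 2.977 g; sucrose 38.876 g; phenol red 24.264 mg

Scale factor relative to 1 L: 0.902.
Tricine: 0.456% w/v = 4.56 g/L → 4.56 × 0.902 L = 4.113 g
monopotassium phosphate: 0.651% w/v = 6.51 g/L → 6.51 × 0.902 L = 5.872 g
sodium thiosulfate: 0.33 g per 100 mL × 902 mL ÷ 100 = 2.977 g
sucrose: 43.1 g/L × 0.902 L = 38.876 g
phenol red: 26.9 mg/L × 0.902 L = 24.264 mg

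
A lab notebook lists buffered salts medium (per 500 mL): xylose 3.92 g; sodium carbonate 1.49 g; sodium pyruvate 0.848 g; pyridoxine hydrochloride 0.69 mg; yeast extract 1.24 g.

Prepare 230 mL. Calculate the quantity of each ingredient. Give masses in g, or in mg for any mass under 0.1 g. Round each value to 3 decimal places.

Ratio of target to recipe volume: 230 / 500 = 0.46.
xylose: 3.92 g × (230 mL / 500 mL) = 1.803 g
sodium carbonate: 1.49 g × (230 mL / 500 mL) = 0.685 g
sodium pyruvate: 0.848 g × (230 mL / 500 mL) = 0.390 g
pyridoxine hydrochloride: 0.69 mg × (230 mL / 500 mL) = 0.317 mg
yeast extract: 1.24 g × (230 mL / 500 mL) = 0.570 g

xylose 1.803 g; sodium carbonate 0.685 g; sodium pyruvate 0.390 g; pyridoxine hydrochloride 0.317 mg; yeast extract 0.570 g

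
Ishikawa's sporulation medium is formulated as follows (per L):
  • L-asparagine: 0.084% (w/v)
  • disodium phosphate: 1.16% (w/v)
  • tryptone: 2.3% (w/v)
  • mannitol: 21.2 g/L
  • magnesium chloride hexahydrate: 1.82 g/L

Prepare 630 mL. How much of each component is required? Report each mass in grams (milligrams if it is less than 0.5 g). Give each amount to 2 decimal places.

L-asparagine 0.53 g; disodium phosphate 7.31 g; tryptone 14.49 g; mannitol 13.36 g; magnesium chloride hexahydrate 1.15 g

Scale factor relative to 1 L: 0.63.
L-asparagine: 0.084% w/v = 0.84 g/L → 0.84 × 0.63 L = 0.53 g
disodium phosphate: 1.16 g per 100 mL × 630 mL ÷ 100 = 7.31 g
tryptone: 2.3% w/v = 23 g/L → 23 × 0.63 L = 14.49 g
mannitol: 21.2 g/L × 0.63 L = 13.36 g
magnesium chloride hexahydrate: 1.82 g/L × 0.63 L = 1.15 g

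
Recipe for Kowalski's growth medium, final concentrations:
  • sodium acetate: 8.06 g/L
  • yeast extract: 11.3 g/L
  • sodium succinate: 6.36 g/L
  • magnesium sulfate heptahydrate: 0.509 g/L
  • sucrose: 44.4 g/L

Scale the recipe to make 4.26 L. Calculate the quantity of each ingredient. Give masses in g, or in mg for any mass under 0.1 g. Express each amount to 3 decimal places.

Working volume: 4.26 L.
sodium acetate: 8.06 g/L × 4.26 L = 34.336 g
yeast extract: 11.3 g/L × 4.26 L = 48.138 g
sodium succinate: 6.36 g/L × 4.26 L = 27.094 g
magnesium sulfate heptahydrate: 0.509 g/L × 4.26 L = 2.168 g
sucrose: 44.4 g/L × 4.26 L = 189.144 g

sodium acetate 34.336 g; yeast extract 48.138 g; sodium succinate 27.094 g; magnesium sulfate heptahydrate 2.168 g; sucrose 189.144 g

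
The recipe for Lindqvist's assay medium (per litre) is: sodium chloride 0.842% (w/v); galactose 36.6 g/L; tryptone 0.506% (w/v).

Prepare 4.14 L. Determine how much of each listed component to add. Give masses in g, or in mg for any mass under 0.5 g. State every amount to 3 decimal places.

sodium chloride 34.859 g; galactose 151.524 g; tryptone 20.948 g

Working volume: 4.14 L.
sodium chloride: 0.842% w/v = 8.42 g/L → 8.42 × 4.14 L = 34.859 g
galactose: 36.6 g/L × 4.14 L = 151.524 g
tryptone: 0.506 g per 100 mL × 4140 mL ÷ 100 = 20.948 g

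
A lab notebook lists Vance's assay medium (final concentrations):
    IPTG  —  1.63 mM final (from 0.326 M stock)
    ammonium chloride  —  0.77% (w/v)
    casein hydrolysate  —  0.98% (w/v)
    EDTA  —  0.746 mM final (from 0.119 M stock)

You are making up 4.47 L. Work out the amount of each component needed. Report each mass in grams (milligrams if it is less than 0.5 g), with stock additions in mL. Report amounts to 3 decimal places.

IPTG 22.350 mL; ammonium chloride 34.419 g; casein hydrolysate 43.806 g; EDTA 28.022 mL

Working volume: 4.47 L.
IPTG: dilute stock: 1.63 mM × 4470 mL ÷ 326 mM = 22.350 mL
ammonium chloride: 0.77% w/v = 7.7 g/L → 7.7 × 4.47 L = 34.419 g
casein hydrolysate: 0.98% w/v = 9.8 g/L → 9.8 × 4.47 L = 43.806 g
EDTA: dilute stock: 0.746 mM × 4470 mL ÷ 119 mM = 28.022 mL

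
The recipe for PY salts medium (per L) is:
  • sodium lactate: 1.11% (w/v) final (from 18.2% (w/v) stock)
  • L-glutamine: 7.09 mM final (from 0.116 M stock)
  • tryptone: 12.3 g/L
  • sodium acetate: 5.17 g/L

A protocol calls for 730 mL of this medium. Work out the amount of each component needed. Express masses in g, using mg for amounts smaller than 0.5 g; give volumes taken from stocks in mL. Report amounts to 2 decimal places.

sodium lactate 44.52 mL; L-glutamine 44.62 mL; tryptone 8.98 g; sodium acetate 3.77 g

Scale factor relative to 1 L: 0.73.
sodium lactate: V = C2·V2/C1 = 1.11% ÷ 18.2% × 730 mL = 44.52 mL
L-glutamine: dilute stock: 7.09 mM × 730 mL ÷ 116 mM = 44.62 mL
tryptone: 12.3 g/L × 0.73 L = 8.98 g
sodium acetate: 5.17 g/L × 0.73 L = 3.77 g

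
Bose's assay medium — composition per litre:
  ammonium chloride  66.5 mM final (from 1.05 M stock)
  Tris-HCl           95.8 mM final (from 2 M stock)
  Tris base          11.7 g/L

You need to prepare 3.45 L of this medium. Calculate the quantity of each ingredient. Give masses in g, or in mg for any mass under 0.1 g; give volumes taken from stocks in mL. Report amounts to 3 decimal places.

Working volume: 3.45 L.
ammonium chloride: V = C2·V2/C1 = 66.5 mM × 3450 mL ÷ 1050 mM = 218.500 mL
Tris-HCl: C1V1 = C2V2 → 95.8 mM × 3450 mL ÷ 2000 mM = 165.255 mL
Tris base: 11.7 g/L × 3.45 L = 40.365 g

ammonium chloride 218.500 mL; Tris-HCl 165.255 mL; Tris base 40.365 g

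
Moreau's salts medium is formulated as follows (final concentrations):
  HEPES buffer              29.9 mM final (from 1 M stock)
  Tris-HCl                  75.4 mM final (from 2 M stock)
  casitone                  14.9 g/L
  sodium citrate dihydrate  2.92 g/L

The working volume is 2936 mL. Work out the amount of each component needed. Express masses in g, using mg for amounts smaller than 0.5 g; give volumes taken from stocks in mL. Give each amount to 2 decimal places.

HEPES buffer 87.79 mL; Tris-HCl 110.69 mL; casitone 43.75 g; sodium citrate dihydrate 8.57 g

Scale factor relative to 1 L: 2.936.
HEPES buffer: C1V1 = C2V2 → 29.9 mM × 2936 mL ÷ 1000 mM = 87.79 mL
Tris-HCl: dilute stock: 75.4 mM × 2936 mL ÷ 2000 mM = 110.69 mL
casitone: 14.9 g/L × 2.936 L = 43.75 g
sodium citrate dihydrate: 2.92 g/L × 2.936 L = 8.57 g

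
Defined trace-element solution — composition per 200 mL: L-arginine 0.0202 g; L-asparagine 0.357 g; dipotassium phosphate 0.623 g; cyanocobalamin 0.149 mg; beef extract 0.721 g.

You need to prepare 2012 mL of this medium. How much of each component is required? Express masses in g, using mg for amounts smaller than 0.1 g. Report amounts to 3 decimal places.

L-arginine 0.203 g; L-asparagine 3.591 g; dipotassium phosphate 6.267 g; cyanocobalamin 1.499 mg; beef extract 7.253 g

Scale factor = 2012 mL / 200 mL = 10.06.
L-arginine: 0.0202 g × (2012 mL / 200 mL) = 0.203 g
L-asparagine: 0.357 g × (2012 mL / 200 mL) = 3.591 g
dipotassium phosphate: 0.623 g × (2012 mL / 200 mL) = 6.267 g
cyanocobalamin: 0.149 mg × (2012 mL / 200 mL) = 1.499 mg
beef extract: 0.721 g × (2012 mL / 200 mL) = 7.253 g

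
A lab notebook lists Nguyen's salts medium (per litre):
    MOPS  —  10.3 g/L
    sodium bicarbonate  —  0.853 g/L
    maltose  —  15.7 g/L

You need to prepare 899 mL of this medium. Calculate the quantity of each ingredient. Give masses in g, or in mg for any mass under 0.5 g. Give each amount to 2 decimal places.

Working volume: 899 mL = 0.899 L.
MOPS: 10.3 g/L × 0.899 L = 9.26 g
sodium bicarbonate: 0.853 g/L × 0.899 L = 0.77 g
maltose: 15.7 g/L × 0.899 L = 14.11 g

MOPS 9.26 g; sodium bicarbonate 0.77 g; maltose 14.11 g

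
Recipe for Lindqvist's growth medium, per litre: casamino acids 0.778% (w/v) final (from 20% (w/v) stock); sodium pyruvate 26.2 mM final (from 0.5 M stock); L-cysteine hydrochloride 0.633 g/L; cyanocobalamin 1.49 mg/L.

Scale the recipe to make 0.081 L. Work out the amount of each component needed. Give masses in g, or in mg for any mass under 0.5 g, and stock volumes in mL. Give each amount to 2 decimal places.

casamino acids 3.15 mL; sodium pyruvate 4.24 mL; L-cysteine hydrochloride 51.27 mg; cyanocobalamin 0.12 mg

Working volume: 0.081 L.
casamino acids: dilute stock: 0.778% ÷ 20% × 81 mL = 3.15 mL
sodium pyruvate: dilute stock: 26.2 mM × 81 mL ÷ 500 mM = 4.24 mL
L-cysteine hydrochloride: 0.633 g/L × 0.081 L = 0.051273 g = 51.27 mg
cyanocobalamin: 1.49 mg/L × 0.081 L = 0.12 mg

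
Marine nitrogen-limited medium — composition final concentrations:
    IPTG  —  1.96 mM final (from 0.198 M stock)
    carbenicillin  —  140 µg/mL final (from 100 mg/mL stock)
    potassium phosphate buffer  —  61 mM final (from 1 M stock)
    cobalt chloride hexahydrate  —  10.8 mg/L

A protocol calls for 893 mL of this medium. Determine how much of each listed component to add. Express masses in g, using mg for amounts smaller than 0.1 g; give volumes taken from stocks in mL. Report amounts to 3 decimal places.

IPTG 8.840 mL; carbenicillin 1.250 mL; potassium phosphate buffer 54.473 mL; cobalt chloride hexahydrate 9.644 mg

Scale factor relative to 1 L: 0.893.
IPTG: C1V1 = C2V2 → 1.96 mM × 893 mL ÷ 198 mM = 8.840 mL
carbenicillin: dilute stock: 140 µg/mL × 893 mL ÷ 100000 µg/mL = 1.250 mL
potassium phosphate buffer: dilute stock: 61 mM × 893 mL ÷ 1000 mM = 54.473 mL
cobalt chloride hexahydrate: 10.8 mg/L × 0.893 L = 9.644 mg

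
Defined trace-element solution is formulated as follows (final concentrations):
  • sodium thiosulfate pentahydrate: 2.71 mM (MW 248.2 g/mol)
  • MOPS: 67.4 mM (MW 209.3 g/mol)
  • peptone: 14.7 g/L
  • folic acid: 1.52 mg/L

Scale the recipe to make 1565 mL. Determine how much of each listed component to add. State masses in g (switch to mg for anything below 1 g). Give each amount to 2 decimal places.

Target volume = 1565 mL = 1.565 L.
sodium thiosulfate pentahydrate: 2.71 mmol/L × 248.2 g/mol × 1.565 L ÷ 1000 = 1.05 g
MOPS: 67.4 mmol/L × 209.3 g/mol × 1.565 L ÷ 1000 = 22.08 g
peptone: 14.7 g/L × 1.565 L = 23.01 g
folic acid: 1.52 mg/L × 1.565 L = 2.38 mg

sodium thiosulfate pentahydrate 1.05 g; MOPS 22.08 g; peptone 23.01 g; folic acid 2.38 mg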